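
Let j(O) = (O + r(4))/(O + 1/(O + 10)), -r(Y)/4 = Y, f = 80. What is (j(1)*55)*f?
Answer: -60500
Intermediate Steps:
r(Y) = -4*Y
j(O) = (-16 + O)/(O + 1/(10 + O)) (j(O) = (O - 4*4)/(O + 1/(O + 10)) = (O - 16)/(O + 1/(10 + O)) = (-16 + O)/(O + 1/(10 + O)))
(j(1)*55)*f = (((-160 + 1² - 6*1)/(1 + 1² + 10*1))*55)*80 = (((-160 + 1 - 6)/(1 + 1 + 10))*55)*80 = ((-165/12)*55)*80 = (((1/12)*(-165))*55)*80 = -55/4*55*80 = -3025/4*80 = -60500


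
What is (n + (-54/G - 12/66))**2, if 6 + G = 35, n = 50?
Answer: 234028804/101761 ≈ 2299.8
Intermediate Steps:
G = 29 (G = -6 + 35 = 29)
(n + (-54/G - 12/66))**2 = (50 + (-54/29 - 12/66))**2 = (50 + (-54*1/29 - 12*1/66))**2 = (50 + (-54/29 - 2/11))**2 = (50 - 652/319)**2 = (15298/319)**2 = 234028804/101761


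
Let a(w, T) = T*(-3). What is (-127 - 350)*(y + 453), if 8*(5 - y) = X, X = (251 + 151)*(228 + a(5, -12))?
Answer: 6109416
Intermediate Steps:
a(w, T) = -3*T
X = 106128 (X = (251 + 151)*(228 - 3*(-12)) = 402*(228 + 36) = 402*264 = 106128)
y = -13261 (y = 5 - ⅛*106128 = 5 - 13266 = -13261)
(-127 - 350)*(y + 453) = (-127 - 350)*(-13261 + 453) = -477*(-12808) = 6109416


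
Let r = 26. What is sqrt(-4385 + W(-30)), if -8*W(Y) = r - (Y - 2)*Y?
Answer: 3*I*sqrt(1897)/2 ≈ 65.332*I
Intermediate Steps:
W(Y) = -13/4 + Y*(-2 + Y)/8 (W(Y) = -(26 - (Y - 2)*Y)/8 = -(26 - (-2 + Y)*Y)/8 = -(26 - Y*(-2 + Y))/8 = -13/4 + Y*(-2 + Y)/8)
sqrt(-4385 + W(-30)) = sqrt(-4385 + (-13/4 - 1/4*(-30) + (1/8)*(-30)**2)) = sqrt(-4385 + (-13/4 + 15/2 + (1/8)*900)) = sqrt(-4385 + (-13/4 + 15/2 + 225/2)) = sqrt(-4385 + 467/4) = sqrt(-17073/4) = 3*I*sqrt(1897)/2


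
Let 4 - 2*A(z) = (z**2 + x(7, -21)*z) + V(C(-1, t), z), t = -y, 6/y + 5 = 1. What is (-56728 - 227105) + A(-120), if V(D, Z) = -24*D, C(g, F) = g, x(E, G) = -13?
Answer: -291823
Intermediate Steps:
y = -3/2 (y = 6/(-5 + 1) = 6/(-4) = 6*(-1/4) = -3/2 ≈ -1.5000)
t = 3/2 (t = -1*(-3/2) = 3/2 ≈ 1.5000)
A(z) = -10 - z**2/2 + 13*z/2 (A(z) = 2 - ((z**2 - 13*z) - 24*(-1))/2 = 2 - ((z**2 - 13*z) + 24)/2 = 2 - (24 + z**2 - 13*z)/2 = 2 + (-12 - z**2/2 + 13*z/2) = -10 - z**2/2 + 13*z/2)
(-56728 - 227105) + A(-120) = (-56728 - 227105) + (-10 - 1/2*(-120)**2 + (13/2)*(-120)) = -283833 + (-10 - 1/2*14400 - 780) = -283833 + (-10 - 7200 - 780) = -283833 - 7990 = -291823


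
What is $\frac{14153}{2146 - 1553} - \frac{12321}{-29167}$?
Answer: $\frac{420106904}{17296031} \approx 24.289$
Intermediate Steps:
$\frac{14153}{2146 - 1553} - \frac{12321}{-29167} = \frac{14153}{593} - - \frac{12321}{29167} = 14153 \cdot \frac{1}{593} + \frac{12321}{29167} = \frac{14153}{593} + \frac{12321}{29167} = \frac{420106904}{17296031}$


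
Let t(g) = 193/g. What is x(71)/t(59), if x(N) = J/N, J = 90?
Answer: 5310/13703 ≈ 0.38751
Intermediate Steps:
x(N) = 90/N
x(71)/t(59) = (90/71)/((193/59)) = (90*(1/71))/((193*(1/59))) = 90/(71*(193/59)) = (90/71)*(59/193) = 5310/13703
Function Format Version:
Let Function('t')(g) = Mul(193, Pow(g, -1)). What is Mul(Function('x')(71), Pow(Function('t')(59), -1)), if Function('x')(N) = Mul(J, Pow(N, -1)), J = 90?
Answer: Rational(5310, 13703) ≈ 0.38751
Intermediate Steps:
Function('x')(N) = Mul(90, Pow(N, -1))
Mul(Function('x')(71), Pow(Function('t')(59), -1)) = Mul(Mul(90, Pow(71, -1)), Pow(Mul(193, Pow(59, -1)), -1)) = Mul(Mul(90, Rational(1, 71)), Pow(Mul(193, Rational(1, 59)), -1)) = Mul(Rational(90, 71), Pow(Rational(193, 59), -1)) = Mul(Rational(90, 71), Rational(59, 193)) = Rational(5310, 13703)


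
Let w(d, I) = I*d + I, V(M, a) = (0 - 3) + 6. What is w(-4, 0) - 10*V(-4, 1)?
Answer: -30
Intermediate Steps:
V(M, a) = 3 (V(M, a) = -3 + 6 = 3)
w(d, I) = I + I*d
w(-4, 0) - 10*V(-4, 1) = 0*(1 - 4) - 10*3 = 0*(-3) - 30 = 0 - 30 = -30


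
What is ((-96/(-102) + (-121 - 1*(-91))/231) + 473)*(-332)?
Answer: -205912708/1309 ≈ -1.5731e+5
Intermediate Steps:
((-96/(-102) + (-121 - 1*(-91))/231) + 473)*(-332) = ((-96*(-1/102) + (-121 + 91)*(1/231)) + 473)*(-332) = ((16/17 - 30*1/231) + 473)*(-332) = ((16/17 - 10/77) + 473)*(-332) = (1062/1309 + 473)*(-332) = (620219/1309)*(-332) = -205912708/1309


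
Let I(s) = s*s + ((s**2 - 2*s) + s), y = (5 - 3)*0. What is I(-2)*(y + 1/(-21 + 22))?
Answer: 10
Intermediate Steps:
y = 0 (y = 2*0 = 0)
I(s) = -s + 2*s**2 (I(s) = s**2 + (s**2 - s) = -s + 2*s**2)
I(-2)*(y + 1/(-21 + 22)) = (-2*(-1 + 2*(-2)))*(0 + 1/(-21 + 22)) = (-2*(-1 - 4))*(0 + 1/1) = (-2*(-5))*(0 + 1) = 10*1 = 10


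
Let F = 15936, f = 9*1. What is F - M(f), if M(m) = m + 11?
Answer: 15916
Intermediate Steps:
f = 9
M(m) = 11 + m
F - M(f) = 15936 - (11 + 9) = 15936 - 1*20 = 15936 - 20 = 15916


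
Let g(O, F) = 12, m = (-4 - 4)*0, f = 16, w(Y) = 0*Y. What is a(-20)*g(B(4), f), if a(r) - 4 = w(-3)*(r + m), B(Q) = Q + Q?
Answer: 48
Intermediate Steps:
B(Q) = 2*Q
w(Y) = 0
m = 0 (m = -8*0 = 0)
a(r) = 4 (a(r) = 4 + 0*(r + 0) = 4 + 0*r = 4 + 0 = 4)
a(-20)*g(B(4), f) = 4*12 = 48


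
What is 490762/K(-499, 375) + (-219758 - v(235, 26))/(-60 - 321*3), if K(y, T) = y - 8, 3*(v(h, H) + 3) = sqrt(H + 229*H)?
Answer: -43403749/57629 + 2*sqrt(1495)/3069 ≈ -753.13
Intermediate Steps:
v(h, H) = -3 + sqrt(230)*sqrt(H)/3 (v(h, H) = -3 + sqrt(H + 229*H)/3 = -3 + sqrt(230*H)/3 = -3 + (sqrt(230)*sqrt(H))/3 = -3 + sqrt(230)*sqrt(H)/3)
K(y, T) = -8 + y
490762/K(-499, 375) + (-219758 - v(235, 26))/(-60 - 321*3) = 490762/(-8 - 499) + (-219758 - (-3 + sqrt(230)*sqrt(26)/3))/(-60 - 321*3) = 490762/(-507) + (-219758 - (-3 + 2*sqrt(1495)/3))/(-60 - 963) = 490762*(-1/507) + (-219758 + (3 - 2*sqrt(1495)/3))/(-1023) = -490762/507 + (-219755 - 2*sqrt(1495)/3)*(-1/1023) = -490762/507 + (219755/1023 + 2*sqrt(1495)/3069) = -43403749/57629 + 2*sqrt(1495)/3069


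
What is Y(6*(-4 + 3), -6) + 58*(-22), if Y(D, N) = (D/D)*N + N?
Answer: -1288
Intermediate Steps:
Y(D, N) = 2*N (Y(D, N) = 1*N + N = N + N = 2*N)
Y(6*(-4 + 3), -6) + 58*(-22) = 2*(-6) + 58*(-22) = -12 - 1276 = -1288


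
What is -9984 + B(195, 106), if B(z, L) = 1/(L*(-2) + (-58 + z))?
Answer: -748801/75 ≈ -9984.0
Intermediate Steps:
B(z, L) = 1/(-58 + z - 2*L) (B(z, L) = 1/(-2*L + (-58 + z)) = 1/(-58 + z - 2*L))
-9984 + B(195, 106) = -9984 + 1/(-58 + 195 - 2*106) = -9984 + 1/(-58 + 195 - 212) = -9984 + 1/(-75) = -9984 - 1/75 = -748801/75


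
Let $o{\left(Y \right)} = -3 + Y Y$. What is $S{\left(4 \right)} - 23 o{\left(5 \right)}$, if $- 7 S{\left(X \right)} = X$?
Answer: $- \frac{3546}{7} \approx -506.57$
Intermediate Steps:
$o{\left(Y \right)} = -3 + Y^{2}$
$S{\left(X \right)} = - \frac{X}{7}$
$S{\left(4 \right)} - 23 o{\left(5 \right)} = \left(- \frac{1}{7}\right) 4 - 23 \left(-3 + 5^{2}\right) = - \frac{4}{7} - 23 \left(-3 + 25\right) = - \frac{4}{7} - 506 = - \frac{3546}{7}$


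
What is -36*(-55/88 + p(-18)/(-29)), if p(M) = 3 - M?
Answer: 2817/58 ≈ 48.569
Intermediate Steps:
-36*(-55/88 + p(-18)/(-29)) = -36*(-55/88 + (3 - 1*(-18))/(-29)) = -36*(-55*1/88 + (3 + 18)*(-1/29)) = -36*(-5/8 + 21*(-1/29)) = -36*(-5/8 - 21/29) = -36*(-313/232) = 2817/58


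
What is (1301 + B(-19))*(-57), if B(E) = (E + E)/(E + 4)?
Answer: -371507/5 ≈ -74301.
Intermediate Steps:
B(E) = 2*E/(4 + E) (B(E) = (2*E)/(4 + E) = 2*E/(4 + E))
(1301 + B(-19))*(-57) = (1301 + 2*(-19)/(4 - 19))*(-57) = (1301 + 2*(-19)/(-15))*(-57) = (1301 + 2*(-19)*(-1/15))*(-57) = (1301 + 38/15)*(-57) = (19553/15)*(-57) = -371507/5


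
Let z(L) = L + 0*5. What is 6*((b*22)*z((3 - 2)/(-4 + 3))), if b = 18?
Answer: -2376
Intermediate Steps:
z(L) = L (z(L) = L + 0 = L)
6*((b*22)*z((3 - 2)/(-4 + 3))) = 6*((18*22)*((3 - 2)/(-4 + 3))) = 6*(396*(1/(-1))) = 6*(396*(1*(-1))) = 6*(396*(-1)) = 6*(-396) = -2376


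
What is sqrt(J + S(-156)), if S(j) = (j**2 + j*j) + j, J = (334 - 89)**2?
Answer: sqrt(108541) ≈ 329.46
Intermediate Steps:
J = 60025 (J = 245**2 = 60025)
S(j) = j + 2*j**2 (S(j) = (j**2 + j**2) + j = 2*j**2 + j = j + 2*j**2)
sqrt(J + S(-156)) = sqrt(60025 - 156*(1 + 2*(-156))) = sqrt(60025 - 156*(1 - 312)) = sqrt(60025 - 156*(-311)) = sqrt(60025 + 48516) = sqrt(108541)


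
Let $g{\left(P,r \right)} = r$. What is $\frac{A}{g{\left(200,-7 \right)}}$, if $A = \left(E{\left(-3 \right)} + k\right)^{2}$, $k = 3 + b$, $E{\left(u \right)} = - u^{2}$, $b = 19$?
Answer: $- \frac{169}{7} \approx -24.143$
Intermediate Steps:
$k = 22$ ($k = 3 + 19 = 22$)
$A = 169$ ($A = \left(- \left(-3\right)^{2} + 22\right)^{2} = \left(\left(-1\right) 9 + 22\right)^{2} = \left(-9 + 22\right)^{2} = 13^{2} = 169$)
$\frac{A}{g{\left(200,-7 \right)}} = \frac{169}{-7} = 169 \left(- \frac{1}{7}\right) = - \frac{169}{7}$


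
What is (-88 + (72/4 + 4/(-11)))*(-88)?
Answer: 6192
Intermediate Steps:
(-88 + (72/4 + 4/(-11)))*(-88) = (-88 + (72*(¼) + 4*(-1/11)))*(-88) = (-88 + (18 - 4/11))*(-88) = (-88 + 194/11)*(-88) = -774/11*(-88) = 6192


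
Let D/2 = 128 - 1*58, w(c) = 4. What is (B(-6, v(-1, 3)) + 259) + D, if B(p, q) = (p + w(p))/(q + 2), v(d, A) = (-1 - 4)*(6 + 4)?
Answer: 9577/24 ≈ 399.04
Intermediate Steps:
D = 140 (D = 2*(128 - 1*58) = 2*(128 - 58) = 2*70 = 140)
v(d, A) = -50 (v(d, A) = -5*10 = -50)
B(p, q) = (4 + p)/(2 + q) (B(p, q) = (p + 4)/(q + 2) = (4 + p)/(2 + q))
(B(-6, v(-1, 3)) + 259) + D = ((4 - 6)/(2 - 50) + 259) + 140 = (-2/(-48) + 259) + 140 = (-1/48*(-2) + 259) + 140 = (1/24 + 259) + 140 = 6217/24 + 140 = 9577/24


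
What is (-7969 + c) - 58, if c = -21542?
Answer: -29569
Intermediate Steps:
(-7969 + c) - 58 = (-7969 - 21542) - 58 = -29511 - 58 = -29569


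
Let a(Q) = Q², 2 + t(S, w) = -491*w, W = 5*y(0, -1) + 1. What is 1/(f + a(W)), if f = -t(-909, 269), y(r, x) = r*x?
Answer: 1/132082 ≈ 7.5711e-6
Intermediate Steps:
W = 1 (W = 5*(0*(-1)) + 1 = 5*0 + 1 = 0 + 1 = 1)
t(S, w) = -2 - 491*w
f = 132081 (f = -(-2 - 491*269) = -(-2 - 132079) = -1*(-132081) = 132081)
1/(f + a(W)) = 1/(132081 + 1²) = 1/(132081 + 1) = 1/132082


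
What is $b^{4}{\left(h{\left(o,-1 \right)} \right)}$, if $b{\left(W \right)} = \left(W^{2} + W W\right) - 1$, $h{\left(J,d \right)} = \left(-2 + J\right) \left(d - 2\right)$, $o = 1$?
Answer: $83521$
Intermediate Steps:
$h{\left(J,d \right)} = \left(-2 + J\right) \left(-2 + d\right)$
$b{\left(W \right)} = -1 + 2 W^{2}$ ($b{\left(W \right)} = \left(W^{2} + W^{2}\right) - 1 = 2 W^{2} - 1 = -1 + 2 W^{2}$)
$b^{4}{\left(h{\left(o,-1 \right)} \right)} = \left(-1 + 2 \left(4 - 2 - -2 + 1 \left(-1\right)\right)^{2}\right)^{4} = \left(-1 + 2 \left(4 - 2 + 2 - 1\right)^{2}\right)^{4} = \left(-1 + 2 \cdot 3^{2}\right)^{4} = \left(-1 + 2 \cdot 9\right)^{4} = \left(-1 + 18\right)^{4} = 17^{4} = 83521$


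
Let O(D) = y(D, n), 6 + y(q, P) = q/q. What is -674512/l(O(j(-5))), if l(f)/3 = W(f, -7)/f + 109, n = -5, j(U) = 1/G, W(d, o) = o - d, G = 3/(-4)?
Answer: -3372560/1641 ≈ -2055.2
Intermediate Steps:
G = -¾ (G = 3*(-¼) = -¾ ≈ -0.75000)
j(U) = -4/3 (j(U) = 1/(-¾) = -4/3)
y(q, P) = -5 (y(q, P) = -6 + q/q = -6 + 1 = -5)
O(D) = -5
l(f) = 327 + 3*(-7 - f)/f (l(f) = 3*((-7 - f)/f + 109) = 3*(109 + (-7 - f)/f) = 327 + 3*(-7 - f)/f)
-674512/l(O(j(-5))) = -674512/(324 - 21/(-5)) = -674512/(324 - 21*(-⅕)) = -674512/(324 + 21/5) = -674512/1641/5 = -674512*5/1641 = -3372560/1641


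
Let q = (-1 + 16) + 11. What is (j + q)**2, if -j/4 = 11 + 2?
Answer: 676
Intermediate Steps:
j = -52 (j = -4*(11 + 2) = -4*13 = -52)
q = 26 (q = 15 + 11 = 26)
(j + q)**2 = (-52 + 26)**2 = (-26)**2 = 676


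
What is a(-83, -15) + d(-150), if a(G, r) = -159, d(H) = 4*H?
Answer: -759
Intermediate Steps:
a(-83, -15) + d(-150) = -159 + 4*(-150) = -159 - 600 = -759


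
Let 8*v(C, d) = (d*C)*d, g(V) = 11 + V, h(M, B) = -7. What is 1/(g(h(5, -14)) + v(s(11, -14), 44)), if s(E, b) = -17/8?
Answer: -4/2041 ≈ -0.0019598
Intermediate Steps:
s(E, b) = -17/8 (s(E, b) = -17*⅛ = -17/8)
v(C, d) = C*d²/8 (v(C, d) = ((d*C)*d)/8 = ((C*d)*d)/8 = (C*d²)/8 = C*d²/8)
1/(g(h(5, -14)) + v(s(11, -14), 44)) = 1/((11 - 7) + (⅛)*(-17/8)*44²) = 1/(4 + (⅛)*(-17/8)*1936) = 1/(4 - 2057/4) = 1/(-2041/4) = -4/2041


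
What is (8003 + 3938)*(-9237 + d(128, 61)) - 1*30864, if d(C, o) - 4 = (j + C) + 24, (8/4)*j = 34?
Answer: -108264088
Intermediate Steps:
j = 17 (j = (½)*34 = 17)
d(C, o) = 45 + C (d(C, o) = 4 + ((17 + C) + 24) = 4 + (41 + C) = 45 + C)
(8003 + 3938)*(-9237 + d(128, 61)) - 1*30864 = (8003 + 3938)*(-9237 + (45 + 128)) - 1*30864 = 11941*(-9237 + 173) - 30864 = 11941*(-9064) - 30864 = -108233224 - 30864 = -108264088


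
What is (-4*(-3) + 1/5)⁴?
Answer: 13845841/625 ≈ 22153.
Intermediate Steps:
(-4*(-3) + 1/5)⁴ = (12 + ⅕)⁴ = (61/5)⁴ = 13845841/625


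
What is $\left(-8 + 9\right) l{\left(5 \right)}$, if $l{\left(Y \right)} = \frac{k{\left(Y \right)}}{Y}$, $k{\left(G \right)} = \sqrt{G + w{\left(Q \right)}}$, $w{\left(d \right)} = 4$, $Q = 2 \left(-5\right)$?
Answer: $\frac{3}{5} \approx 0.6$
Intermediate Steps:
$Q = -10$
$k{\left(G \right)} = \sqrt{4 + G}$ ($k{\left(G \right)} = \sqrt{G + 4} = \sqrt{4 + G}$)
$l{\left(Y \right)} = \frac{\sqrt{4 + Y}}{Y}$
$\left(-8 + 9\right) l{\left(5 \right)} = \left(-8 + 9\right) \frac{\sqrt{4 + 5}}{5} = 1 \frac{\sqrt{9}}{5} = 1 \cdot \frac{1}{5} \cdot 3 = 1 \cdot \frac{3}{5} = \frac{3}{5}$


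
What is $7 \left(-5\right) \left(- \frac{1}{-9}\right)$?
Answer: $- \frac{35}{9} \approx -3.8889$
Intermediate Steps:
$7 \left(-5\right) \left(- \frac{1}{-9}\right) = - 35 \left(\left(-1\right) \left(- \frac{1}{9}\right)\right) = \left(-35\right) \frac{1}{9} = - \frac{35}{9}$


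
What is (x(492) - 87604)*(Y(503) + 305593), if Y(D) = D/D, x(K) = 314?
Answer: -26675300260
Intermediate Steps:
Y(D) = 1
(x(492) - 87604)*(Y(503) + 305593) = (314 - 87604)*(1 + 305593) = -87290*305594 = -26675300260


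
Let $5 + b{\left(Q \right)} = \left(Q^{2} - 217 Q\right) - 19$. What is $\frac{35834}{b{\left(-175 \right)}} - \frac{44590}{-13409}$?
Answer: $\frac{1769150973}{459767792} \approx 3.8479$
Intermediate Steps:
$b{\left(Q \right)} = -24 + Q^{2} - 217 Q$ ($b{\left(Q \right)} = -5 - \left(19 - Q^{2} + 217 Q\right) = -24 + Q^{2} - 217 Q$)
$\frac{35834}{b{\left(-175 \right)}} - \frac{44590}{-13409} = \frac{35834}{-24 + \left(-175\right)^{2} - -37975} - \frac{44590}{-13409} = \frac{35834}{-24 + 30625 + 37975} - - \frac{44590}{13409} = \frac{35834}{68576} + \frac{44590}{13409} = 35834 \cdot \frac{1}{68576} + \frac{44590}{13409} = \frac{17917}{34288} + \frac{44590}{13409} = \frac{1769150973}{459767792}$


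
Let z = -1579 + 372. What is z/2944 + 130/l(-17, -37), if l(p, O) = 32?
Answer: 10753/2944 ≈ 3.6525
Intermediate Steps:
z = -1207
z/2944 + 130/l(-17, -37) = -1207/2944 + 130/32 = -1207*1/2944 + 130*(1/32) = -1207/2944 + 65/16 = 10753/2944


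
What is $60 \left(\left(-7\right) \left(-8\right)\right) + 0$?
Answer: $3360$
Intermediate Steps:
$60 \left(\left(-7\right) \left(-8\right)\right) + 0 = 60 \cdot 56 + 0 = 3360 + 0 = 3360$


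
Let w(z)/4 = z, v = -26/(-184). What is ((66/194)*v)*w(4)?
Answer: 1716/2231 ≈ 0.76916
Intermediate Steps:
v = 13/92 (v = -26*(-1/184) = 13/92 ≈ 0.14130)
w(z) = 4*z
((66/194)*v)*w(4) = ((66/194)*(13/92))*(4*4) = ((66*(1/194))*(13/92))*16 = ((33/97)*(13/92))*16 = (429/8924)*16 = 1716/2231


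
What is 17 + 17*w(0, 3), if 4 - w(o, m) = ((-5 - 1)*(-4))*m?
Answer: -1139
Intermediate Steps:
w(o, m) = 4 - 24*m (w(o, m) = 4 - (-5 - 1)*(-4)*m = 4 - (-6*(-4))*m = 4 - 24*m)
17 + 17*w(0, 3) = 17 + 17*(4 - 24*3) = 17 + 17*(4 - 72) = 17 + 17*(-68) = 17 - 1156 = -1139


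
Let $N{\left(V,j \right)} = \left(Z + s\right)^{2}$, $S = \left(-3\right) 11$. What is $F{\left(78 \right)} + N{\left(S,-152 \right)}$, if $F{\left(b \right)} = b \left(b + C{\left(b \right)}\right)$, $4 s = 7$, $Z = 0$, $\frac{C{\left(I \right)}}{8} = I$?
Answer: $\frac{876145}{16} \approx 54759.0$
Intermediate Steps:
$C{\left(I \right)} = 8 I$
$s = \frac{7}{4}$ ($s = \frac{1}{4} \cdot 7 = \frac{7}{4} \approx 1.75$)
$S = -33$
$N{\left(V,j \right)} = \frac{49}{16}$ ($N{\left(V,j \right)} = \left(0 + \frac{7}{4}\right)^{2} = \left(\frac{7}{4}\right)^{2} = \frac{49}{16}$)
$F{\left(b \right)} = 9 b^{2}$ ($F{\left(b \right)} = b \left(b + 8 b\right) = b 9 b = 9 b^{2}$)
$F{\left(78 \right)} + N{\left(S,-152 \right)} = 9 \cdot 78^{2} + \frac{49}{16} = 9 \cdot 6084 + \frac{49}{16} = 54756 + \frac{49}{16} = \frac{876145}{16}$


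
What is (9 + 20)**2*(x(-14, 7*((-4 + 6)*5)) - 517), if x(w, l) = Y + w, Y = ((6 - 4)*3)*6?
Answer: -416295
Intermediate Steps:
Y = 36 (Y = (2*3)*6 = 6*6 = 36)
x(w, l) = 36 + w
(9 + 20)**2*(x(-14, 7*((-4 + 6)*5)) - 517) = (9 + 20)**2*((36 - 14) - 517) = 29**2*(22 - 517) = 841*(-495) = -416295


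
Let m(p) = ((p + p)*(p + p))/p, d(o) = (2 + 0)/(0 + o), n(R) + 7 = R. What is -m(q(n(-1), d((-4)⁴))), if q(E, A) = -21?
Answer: 84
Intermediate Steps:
n(R) = -7 + R
d(o) = 2/o
m(p) = 4*p (m(p) = ((2*p)*(2*p))/p = (4*p²)/p = 4*p)
-m(q(n(-1), d((-4)⁴))) = -4*(-21) = -1*(-84) = 84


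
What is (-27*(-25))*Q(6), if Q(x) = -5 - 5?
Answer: -6750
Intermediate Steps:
Q(x) = -10
(-27*(-25))*Q(6) = -27*(-25)*(-10) = 675*(-10) = -6750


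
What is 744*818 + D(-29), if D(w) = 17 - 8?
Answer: 608601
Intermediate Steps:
D(w) = 9
744*818 + D(-29) = 744*818 + 9 = 608592 + 9 = 608601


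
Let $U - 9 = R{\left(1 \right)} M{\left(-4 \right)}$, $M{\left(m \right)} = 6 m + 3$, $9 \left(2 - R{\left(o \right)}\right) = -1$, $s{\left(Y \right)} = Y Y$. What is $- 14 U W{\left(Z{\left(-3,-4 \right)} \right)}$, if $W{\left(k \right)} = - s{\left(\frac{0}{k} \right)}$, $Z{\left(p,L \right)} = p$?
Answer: $0$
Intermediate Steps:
$s{\left(Y \right)} = Y^{2}$
$R{\left(o \right)} = \frac{19}{9}$ ($R{\left(o \right)} = 2 - - \frac{1}{9} = 2 + \frac{1}{9} = \frac{19}{9}$)
$M{\left(m \right)} = 3 + 6 m$
$W{\left(k \right)} = 0$ ($W{\left(k \right)} = - \left(\frac{0}{k}\right)^{2} = - 0^{2} = \left(-1\right) 0 = 0$)
$U = - \frac{106}{3}$ ($U = 9 + \frac{19 \left(3 + 6 \left(-4\right)\right)}{9} = 9 + \frac{19 \left(3 - 24\right)}{9} = 9 + \frac{19}{9} \left(-21\right) = 9 - \frac{133}{3} = - \frac{106}{3} \approx -35.333$)
$- 14 U W{\left(Z{\left(-3,-4 \right)} \right)} = \left(-14\right) \left(- \frac{106}{3}\right) 0 = \frac{1484}{3} \cdot 0 = 0$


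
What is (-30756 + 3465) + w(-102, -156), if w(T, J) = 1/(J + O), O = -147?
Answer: -8269174/303 ≈ -27291.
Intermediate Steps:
w(T, J) = 1/(-147 + J) (w(T, J) = 1/(J - 147) = 1/(-147 + J))
(-30756 + 3465) + w(-102, -156) = (-30756 + 3465) + 1/(-147 - 156) = -27291 + 1/(-303) = -27291 - 1/303 = -8269174/303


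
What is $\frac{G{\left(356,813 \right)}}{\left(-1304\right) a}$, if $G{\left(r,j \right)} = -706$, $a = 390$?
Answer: $\frac{353}{254280} \approx 0.0013882$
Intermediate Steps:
$\frac{G{\left(356,813 \right)}}{\left(-1304\right) a} = - \frac{706}{\left(-1304\right) 390} = - \frac{706}{-508560} = \left(-706\right) \left(- \frac{1}{508560}\right) = \frac{353}{254280}$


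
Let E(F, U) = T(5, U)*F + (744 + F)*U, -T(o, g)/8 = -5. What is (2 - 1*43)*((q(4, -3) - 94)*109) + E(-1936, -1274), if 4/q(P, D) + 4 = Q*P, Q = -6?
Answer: 13033247/7 ≈ 1.8619e+6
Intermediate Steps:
T(o, g) = 40 (T(o, g) = -8*(-5) = 40)
q(P, D) = 4/(-4 - 6*P)
E(F, U) = 40*F + U*(744 + F) (E(F, U) = 40*F + (744 + F)*U = 40*F + U*(744 + F))
(2 - 1*43)*((q(4, -3) - 94)*109) + E(-1936, -1274) = (2 - 1*43)*((2/(-2 - 3*4) - 94)*109) + (40*(-1936) + 744*(-1274) - 1936*(-1274)) = (2 - 43)*((2/(-2 - 12) - 94)*109) + (-77440 - 947856 + 2466464) = -41*(2/(-14) - 94)*109 + 1441168 = -41*(2*(-1/14) - 94)*109 + 1441168 = -41*(-⅐ - 94)*109 + 1441168 = -(-27019)*109/7 + 1441168 = -41*(-71831/7) + 1441168 = 2945071/7 + 1441168 = 13033247/7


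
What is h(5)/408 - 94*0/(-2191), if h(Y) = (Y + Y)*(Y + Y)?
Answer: 25/102 ≈ 0.24510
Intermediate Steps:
h(Y) = 4*Y² (h(Y) = (2*Y)*(2*Y) = 4*Y²)
h(5)/408 - 94*0/(-2191) = (4*5²)/408 - 94*0/(-2191) = (4*25)*(1/408) + 0*(-1/2191) = 100*(1/408) + 0 = 25/102 + 0 = 25/102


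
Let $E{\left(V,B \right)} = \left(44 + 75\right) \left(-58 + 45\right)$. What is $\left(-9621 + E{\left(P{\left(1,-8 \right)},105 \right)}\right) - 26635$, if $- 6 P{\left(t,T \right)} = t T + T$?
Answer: $-37803$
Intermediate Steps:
$P{\left(t,T \right)} = - \frac{T}{6} - \frac{T t}{6}$ ($P{\left(t,T \right)} = - \frac{t T + T}{6} = - \frac{T t + T}{6} = - \frac{T + T t}{6} = - \frac{T}{6} - \frac{T t}{6}$)
$E{\left(V,B \right)} = -1547$ ($E{\left(V,B \right)} = 119 \left(-13\right) = -1547$)
$\left(-9621 + E{\left(P{\left(1,-8 \right)},105 \right)}\right) - 26635 = \left(-9621 - 1547\right) - 26635 = -11168 - 26635 = -37803$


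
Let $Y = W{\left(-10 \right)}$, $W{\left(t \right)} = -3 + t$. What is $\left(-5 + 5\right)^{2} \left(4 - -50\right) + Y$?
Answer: $-13$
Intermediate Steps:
$Y = -13$ ($Y = -3 - 10 = -13$)
$\left(-5 + 5\right)^{2} \left(4 - -50\right) + Y = \left(-5 + 5\right)^{2} \left(4 - -50\right) - 13 = 0^{2} \left(4 + 50\right) - 13 = 0 \cdot 54 - 13 = 0 - 13 = -13$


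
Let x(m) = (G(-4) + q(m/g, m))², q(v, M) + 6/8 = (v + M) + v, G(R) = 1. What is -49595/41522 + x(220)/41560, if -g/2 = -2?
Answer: 1518419277/1061941120 ≈ 1.4299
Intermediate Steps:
g = 4 (g = -2*(-2) = 4)
q(v, M) = -¾ + M + 2*v (q(v, M) = -¾ + ((v + M) + v) = -¾ + ((M + v) + v) = -¾ + (M + 2*v) = -¾ + M + 2*v)
x(m) = (¼ + 3*m/2)² (x(m) = (1 + (-¾ + m + 2*(m/4)))² = (1 + (-¾ + m + m/2))² = (1 + (-¾ + 3*m/2))² = (¼ + 3*m/2)²)
-49595/41522 + x(220)/41560 = -49595/41522 + ((1 + 6*220)²/16)/41560 = -49595*1/41522 + ((1 + 1320)²/16)*(1/41560) = -3815/3194 + ((1/16)*1321²)*(1/41560) = -3815/3194 + ((1/16)*1745041)*(1/41560) = -3815/3194 + (1745041/16)*(1/41560) = -3815/3194 + 1745041/664960 = 1518419277/1061941120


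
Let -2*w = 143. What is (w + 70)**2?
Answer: 9/4 ≈ 2.2500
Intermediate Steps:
w = -143/2 (w = -1/2*143 = -143/2 ≈ -71.500)
(w + 70)**2 = (-143/2 + 70)**2 = (-3/2)**2 = 9/4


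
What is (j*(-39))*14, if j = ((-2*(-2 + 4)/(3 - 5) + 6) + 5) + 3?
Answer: -8736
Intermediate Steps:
j = 16 (j = ((-4/(-2) + 6) + 5) + 3 = ((-4*(-1)/2 + 6) + 5) + 3 = ((-2*(-1) + 6) + 5) + 3 = ((2 + 6) + 5) + 3 = (8 + 5) + 3 = 13 + 3 = 16)
(j*(-39))*14 = (16*(-39))*14 = -624*14 = -8736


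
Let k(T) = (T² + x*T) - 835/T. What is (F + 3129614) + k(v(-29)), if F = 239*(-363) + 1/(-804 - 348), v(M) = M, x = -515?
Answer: 102183773155/33408 ≈ 3.0587e+6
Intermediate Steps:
F = -99944065/1152 (F = -86757 + 1/(-1152) = -86757 - 1/1152 = -99944065/1152 ≈ -86757.)
k(T) = T² - 835/T - 515*T (k(T) = (T² - 515*T) - 835/T = T² - 835/T - 515*T)
(F + 3129614) + k(v(-29)) = (-99944065/1152 + 3129614) + (-835 + (-29)²*(-515 - 29))/(-29) = 3505371263/1152 - (-835 + 841*(-544))/29 = 3505371263/1152 - (-835 - 457504)/29 = 3505371263/1152 - 1/29*(-458339) = 3505371263/1152 + 458339/29 = 102183773155/33408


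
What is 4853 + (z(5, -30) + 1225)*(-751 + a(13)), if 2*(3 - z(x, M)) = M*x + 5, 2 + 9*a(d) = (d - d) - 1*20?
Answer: -1950003/2 ≈ -9.7500e+5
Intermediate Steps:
a(d) = -22/9 (a(d) = -2/9 + ((d - d) - 1*20)/9 = -2/9 + (0 - 20)/9 = -2/9 + (⅑)*(-20) = -2/9 - 20/9 = -22/9)
z(x, M) = ½ - M*x/2 (z(x, M) = 3 - (M*x + 5)/2 = 3 - (5 + M*x)/2 = 3 + (-5/2 - M*x/2) = ½ - M*x/2)
4853 + (z(5, -30) + 1225)*(-751 + a(13)) = 4853 + ((½ - ½*(-30)*5) + 1225)*(-751 - 22/9) = 4853 + ((½ + 75) + 1225)*(-6781/9) = 4853 + (151/2 + 1225)*(-6781/9) = 4853 + (2601/2)*(-6781/9) = 4853 - 1959709/2 = -1950003/2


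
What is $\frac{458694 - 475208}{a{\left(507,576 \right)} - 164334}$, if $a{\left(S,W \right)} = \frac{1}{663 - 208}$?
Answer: $\frac{7513870}{74771969} \approx 0.10049$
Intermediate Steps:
$a{\left(S,W \right)} = \frac{1}{455}$
$\frac{458694 - 475208}{a{\left(507,576 \right)} - 164334} = \frac{458694 - 475208}{\frac{1}{455} - 164334} = - \frac{16514}{\frac{1}{455} - 164334} = - \frac{16514}{- \frac{74771969}{455}} = \left(-16514\right) \left(- \frac{455}{74771969}\right) = \frac{7513870}{74771969}$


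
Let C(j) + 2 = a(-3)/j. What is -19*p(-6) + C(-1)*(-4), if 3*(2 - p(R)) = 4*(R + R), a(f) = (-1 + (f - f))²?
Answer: -330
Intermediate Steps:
a(f) = 1 (a(f) = (-1 + 0)² = (-1)² = 1)
C(j) = -2 + 1/j
p(R) = 2 - 8*R/3 (p(R) = 2 - 4*(R + R)/3 = 2 - 4*2*R/3 = 2 - 8*R/3)
-19*p(-6) + C(-1)*(-4) = -19*(2 - 8/3*(-6)) + (-2 + 1/(-1))*(-4) = -19*(2 + 16) + (-2 - 1)*(-4) = -19*18 - 3*(-4) = -342 + 12 = -330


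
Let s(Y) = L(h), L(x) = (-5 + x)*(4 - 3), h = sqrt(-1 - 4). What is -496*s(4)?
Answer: 2480 - 496*I*sqrt(5) ≈ 2480.0 - 1109.1*I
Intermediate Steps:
h = I*sqrt(5) (h = sqrt(-5) = I*sqrt(5) ≈ 2.2361*I)
L(x) = -5 + x (L(x) = (-5 + x)*1 = -5 + x)
s(Y) = -5 + I*sqrt(5)
-496*s(4) = -496*(-5 + I*sqrt(5)) = 2480 - 496*I*sqrt(5)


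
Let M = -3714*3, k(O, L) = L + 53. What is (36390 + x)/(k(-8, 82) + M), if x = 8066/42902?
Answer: -780605923/236111157 ≈ -3.3061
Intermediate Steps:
k(O, L) = 53 + L
x = 4033/21451 (x = 8066*(1/42902) = 4033/21451 ≈ 0.18801)
M = -11142
(36390 + x)/(k(-8, 82) + M) = (36390 + 4033/21451)/((53 + 82) - 11142) = 780605923/(21451*(135 - 11142)) = (780605923/21451)/(-11007) = (780605923/21451)*(-1/11007) = -780605923/236111157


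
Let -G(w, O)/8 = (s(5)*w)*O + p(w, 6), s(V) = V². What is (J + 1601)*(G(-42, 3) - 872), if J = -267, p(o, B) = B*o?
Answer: 35142896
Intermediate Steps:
G(w, O) = -48*w - 200*O*w (G(w, O) = -8*((5²*w)*O + 6*w) = -8*((25*w)*O + 6*w) = -8*(25*O*w + 6*w) = -8*(6*w + 25*O*w) = -48*w - 200*O*w)
(J + 1601)*(G(-42, 3) - 872) = (-267 + 1601)*(8*(-42)*(-6 - 25*3) - 872) = 1334*(8*(-42)*(-6 - 75) - 872) = 1334*(8*(-42)*(-81) - 872) = 1334*(27216 - 872) = 1334*26344 = 35142896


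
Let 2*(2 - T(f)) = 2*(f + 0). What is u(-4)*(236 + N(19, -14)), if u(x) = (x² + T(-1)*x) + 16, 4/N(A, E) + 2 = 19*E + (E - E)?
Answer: 316220/67 ≈ 4719.7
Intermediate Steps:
N(A, E) = 4/(-2 + 19*E) (N(A, E) = 4/(-2 + (19*E + (E - E))) = 4/(-2 + (19*E + 0)) = 4/(-2 + 19*E))
T(f) = 2 - f (T(f) = 2 - (f + 0) = 2 - f)
u(x) = 16 + x² + 3*x (u(x) = (x² + (2 - 1*(-1))*x) + 16 = (x² + (2 + 1)*x) + 16 = (x² + 3*x) + 16 = 16 + x² + 3*x)
u(-4)*(236 + N(19, -14)) = (16 + (-4)² + 3*(-4))*(236 + 4/(-2 + 19*(-14))) = (16 + 16 - 12)*(236 + 4/(-2 - 266)) = 20*(236 + 4/(-268)) = 20*(236 + 4*(-1/268)) = 20*(236 - 1/67) = 20*(15811/67) = 316220/67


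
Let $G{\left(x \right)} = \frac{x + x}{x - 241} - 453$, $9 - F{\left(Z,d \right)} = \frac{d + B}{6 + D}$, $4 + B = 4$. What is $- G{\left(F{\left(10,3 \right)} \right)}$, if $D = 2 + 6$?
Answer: $\frac{1472949}{3251} \approx 453.08$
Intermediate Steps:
$B = 0$ ($B = -4 + 4 = 0$)
$D = 8$
$F{\left(Z,d \right)} = 9 - \frac{d}{14}$ ($F{\left(Z,d \right)} = 9 - \frac{d + 0}{6 + 8} = 9 - \frac{d}{14}$)
$G{\left(x \right)} = -453 + \frac{2 x}{-241 + x}$ ($G{\left(x \right)} = \frac{2 x}{-241 + x} - 453 = -453 + \frac{2 x}{-241 + x}$)
$- G{\left(F{\left(10,3 \right)} \right)} = - \frac{109173 - 451 \left(9 - \frac{3}{14}\right)}{-241 + \left(9 - \frac{3}{14}\right)} = - \frac{109173 - \frac{55473}{14}}{-241 + \frac{123}{14}} = - \frac{109173 - \frac{55473}{14}}{- \frac{3251}{14}} = - \frac{\left(-14\right) 1472949}{3251 \cdot 14} = \left(-1\right) \left(- \frac{1472949}{3251}\right) = \frac{1472949}{3251}$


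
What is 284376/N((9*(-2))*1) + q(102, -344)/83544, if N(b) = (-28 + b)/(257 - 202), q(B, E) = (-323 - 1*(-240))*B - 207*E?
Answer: -108890173649/320252 ≈ -3.4001e+5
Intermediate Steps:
q(B, E) = -207*E - 83*B (q(B, E) = (-323 + 240)*B - 207*E = -83*B - 207*E = -207*E - 83*B)
N(b) = -28/55 + b/55 (N(b) = (-28 + b)/55 = (-28 + b)*(1/55) = -28/55 + b/55)
284376/N((9*(-2))*1) + q(102, -344)/83544 = 284376/(-28/55 + ((9*(-2))*1)/55) + (-207*(-344) - 83*102)/83544 = 284376/(-28/55 + (-18*1)/55) + (71208 - 8466)*(1/83544) = 284376/(-28/55 + (1/55)*(-18)) + 62742*(1/83544) = 284376/(-28/55 - 18/55) + 10457/13924 = 284376/(-46/55) + 10457/13924 = 284376*(-55/46) + 10457/13924 = -7820340/23 + 10457/13924 = -108890173649/320252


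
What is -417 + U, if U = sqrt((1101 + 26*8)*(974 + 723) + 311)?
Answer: -417 + 2*sqrt(555421) ≈ 1073.5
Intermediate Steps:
U = 2*sqrt(555421) (U = sqrt((1101 + 208)*1697 + 311) = sqrt(1309*1697 + 311) = sqrt(2221373 + 311) = sqrt(2221684) = 2*sqrt(555421) ≈ 1490.5)
-417 + U = -417 + 2*sqrt(555421)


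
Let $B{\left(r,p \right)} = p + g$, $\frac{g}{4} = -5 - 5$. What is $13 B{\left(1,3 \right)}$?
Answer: $-481$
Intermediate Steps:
$g = -40$ ($g = 4 \left(-5 - 5\right) = 4 \left(-10\right) = -40$)
$B{\left(r,p \right)} = -40 + p$ ($B{\left(r,p \right)} = p - 40 = -40 + p$)
$13 B{\left(1,3 \right)} = 13 \left(-40 + 3\right) = 13 \left(-37\right) = -481$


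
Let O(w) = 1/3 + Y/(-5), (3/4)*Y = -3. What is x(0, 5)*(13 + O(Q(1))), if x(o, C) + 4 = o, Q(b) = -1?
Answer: -848/15 ≈ -56.533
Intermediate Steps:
Y = -4 (Y = (4/3)*(-3) = -4)
x(o, C) = -4 + o
O(w) = 17/15 (O(w) = 1/3 - 4/(-5) = 1*(⅓) - 4*(-⅕) = ⅓ + ⅘ = 17/15)
x(0, 5)*(13 + O(Q(1))) = (-4 + 0)*(13 + 17/15) = -4*212/15 = -848/15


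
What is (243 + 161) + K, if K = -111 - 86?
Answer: 207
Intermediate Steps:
K = -197
(243 + 161) + K = (243 + 161) - 197 = 404 - 197 = 207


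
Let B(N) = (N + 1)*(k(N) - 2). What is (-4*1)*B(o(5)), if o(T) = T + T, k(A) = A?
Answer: -352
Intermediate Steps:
o(T) = 2*T
B(N) = (1 + N)*(-2 + N) (B(N) = (N + 1)*(N - 2) = (1 + N)*(-2 + N))
(-4*1)*B(o(5)) = (-4*1)*(-2 + (2*5)² - 2*5) = -4*(-2 + 10² - 1*10) = -4*(-2 + 100 - 10) = -4*88 = -352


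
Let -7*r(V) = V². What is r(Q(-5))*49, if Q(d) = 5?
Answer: -175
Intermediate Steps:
r(V) = -V²/7
r(Q(-5))*49 = -⅐*5²*49 = -⅐*25*49 = -25/7*49 = -175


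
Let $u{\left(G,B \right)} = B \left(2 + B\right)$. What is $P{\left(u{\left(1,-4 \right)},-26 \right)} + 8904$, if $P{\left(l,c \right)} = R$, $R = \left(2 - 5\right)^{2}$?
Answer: $8913$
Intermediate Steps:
$R = 9$ ($R = \left(-3\right)^{2} = 9$)
$P{\left(l,c \right)} = 9$
$P{\left(u{\left(1,-4 \right)},-26 \right)} + 8904 = 9 + 8904 = 8913$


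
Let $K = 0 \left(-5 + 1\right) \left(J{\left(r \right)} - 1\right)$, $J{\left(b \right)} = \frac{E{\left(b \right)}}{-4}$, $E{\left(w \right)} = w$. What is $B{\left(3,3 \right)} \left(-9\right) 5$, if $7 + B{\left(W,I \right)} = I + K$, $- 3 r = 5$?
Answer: $180$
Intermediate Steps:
$r = - \frac{5}{3}$ ($r = \left(- \frac{1}{3}\right) 5 = - \frac{5}{3} \approx -1.6667$)
$J{\left(b \right)} = - \frac{b}{4}$ ($J{\left(b \right)} = \frac{b}{-4} = b \left(- \frac{1}{4}\right) = - \frac{b}{4}$)
$K = 0$ ($K = 0 \left(-5 + 1\right) \left(\left(- \frac{1}{4}\right) \left(- \frac{5}{3}\right) - 1\right) = 0 \left(- 4 \left(\frac{5}{12} - 1\right)\right) = 0 \left(\left(-4\right) \left(- \frac{7}{12}\right)\right) = 0 \cdot \frac{7}{3} = 0$)
$B{\left(W,I \right)} = -7 + I$ ($B{\left(W,I \right)} = -7 + \left(I + 0\right) = -7 + I$)
$B{\left(3,3 \right)} \left(-9\right) 5 = \left(-7 + 3\right) \left(-9\right) 5 = \left(-4\right) \left(-9\right) 5 = 36 \cdot 5 = 180$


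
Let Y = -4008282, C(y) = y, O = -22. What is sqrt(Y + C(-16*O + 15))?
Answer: I*sqrt(4007915) ≈ 2002.0*I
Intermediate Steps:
sqrt(Y + C(-16*O + 15)) = sqrt(-4008282 + (-16*(-22) + 15)) = sqrt(-4008282 + (352 + 15)) = sqrt(-4008282 + 367) = sqrt(-4007915) = I*sqrt(4007915)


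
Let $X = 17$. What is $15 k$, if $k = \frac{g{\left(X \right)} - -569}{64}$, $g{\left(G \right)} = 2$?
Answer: $\frac{8565}{64} \approx 133.83$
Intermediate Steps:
$k = \frac{571}{64}$ ($k = \frac{2 - -569}{64} = \left(2 + 569\right) \frac{1}{64} = 571 \cdot \frac{1}{64} = \frac{571}{64} \approx 8.9219$)
$15 k = 15 \cdot \frac{571}{64} = \frac{8565}{64}$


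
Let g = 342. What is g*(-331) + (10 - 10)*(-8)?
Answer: -113202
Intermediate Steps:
g*(-331) + (10 - 10)*(-8) = 342*(-331) + (10 - 10)*(-8) = -113202 + 0*(-8) = -113202 + 0 = -113202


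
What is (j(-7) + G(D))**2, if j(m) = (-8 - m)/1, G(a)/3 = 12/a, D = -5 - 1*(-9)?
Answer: 64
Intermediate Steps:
D = 4 (D = -5 + 9 = 4)
G(a) = 36/a (G(a) = 3*(12/a) = 36/a)
j(m) = -8 - m (j(m) = (-8 - m)*1 = -8 - m)
(j(-7) + G(D))**2 = ((-8 - 1*(-7)) + 36/4)**2 = ((-8 + 7) + 36*(1/4))**2 = (-1 + 9)**2 = 8**2 = 64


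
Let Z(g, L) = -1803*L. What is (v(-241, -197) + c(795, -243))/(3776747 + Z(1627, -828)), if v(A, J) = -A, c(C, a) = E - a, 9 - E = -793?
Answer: 1286/5269631 ≈ 0.00024404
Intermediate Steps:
E = 802 (E = 9 - 1*(-793) = 9 + 793 = 802)
c(C, a) = 802 - a
(v(-241, -197) + c(795, -243))/(3776747 + Z(1627, -828)) = (-1*(-241) + (802 - 1*(-243)))/(3776747 - 1803*(-828)) = (241 + (802 + 243))/(3776747 + 1492884) = (241 + 1045)/5269631 = 1286*(1/5269631) = 1286/5269631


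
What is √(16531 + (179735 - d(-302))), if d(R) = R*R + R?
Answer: 2*√26341 ≈ 324.60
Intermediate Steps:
d(R) = R + R² (d(R) = R² + R = R + R²)
√(16531 + (179735 - d(-302))) = √(16531 + (179735 - (-302)*(1 - 302))) = √(16531 + (179735 - (-302)*(-301))) = √(16531 + (179735 - 1*90902)) = √(16531 + (179735 - 90902)) = √(16531 + 88833) = √105364 = 2*√26341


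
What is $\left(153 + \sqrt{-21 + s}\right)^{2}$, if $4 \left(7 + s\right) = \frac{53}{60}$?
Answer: $\frac{\left(9180 + i \sqrt{100005}\right)^{2}}{3600} \approx 23381.0 + 1612.8 i$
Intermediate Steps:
$s = - \frac{1627}{240}$ ($s = -7 + \frac{53 \cdot \frac{1}{60}}{4} = -7 + \frac{1}{4} \cdot \frac{53}{60} = -7 + \frac{53}{240} = - \frac{1627}{240} \approx -6.7792$)
$\left(153 + \sqrt{-21 + s}\right)^{2} = \left(153 + \sqrt{-21 - \frac{1627}{240}}\right)^{2} = \left(153 + \sqrt{- \frac{6667}{240}}\right)^{2} = \left(153 + \frac{i \sqrt{100005}}{60}\right)^{2}$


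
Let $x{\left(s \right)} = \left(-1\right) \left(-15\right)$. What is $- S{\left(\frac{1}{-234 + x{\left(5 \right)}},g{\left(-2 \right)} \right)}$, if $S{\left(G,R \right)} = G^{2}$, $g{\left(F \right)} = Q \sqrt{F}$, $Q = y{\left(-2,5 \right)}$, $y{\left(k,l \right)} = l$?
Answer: $- \frac{1}{47961} \approx -2.085 \cdot 10^{-5}$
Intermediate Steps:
$Q = 5$
$x{\left(s \right)} = 15$
$g{\left(F \right)} = 5 \sqrt{F}$
$- S{\left(\frac{1}{-234 + x{\left(5 \right)}},g{\left(-2 \right)} \right)} = - \left(\frac{1}{-234 + 15}\right)^{2} = - \left(\frac{1}{-219}\right)^{2} = - \left(- \frac{1}{219}\right)^{2} = \left(-1\right) \frac{1}{47961} = - \frac{1}{47961}$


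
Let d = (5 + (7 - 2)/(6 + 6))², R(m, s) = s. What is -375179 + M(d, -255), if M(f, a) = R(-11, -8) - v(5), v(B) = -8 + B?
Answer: -375184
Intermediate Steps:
d = 4225/144 (d = (5 + 5/12)² = (65/12)² = 4225/144 ≈ 29.340)
M(f, a) = -5 (M(f, a) = -8 - (-8 + 5) = -8 - 1*(-3) = -8 + 3 = -5)
-375179 + M(d, -255) = -375179 - 5 = -375184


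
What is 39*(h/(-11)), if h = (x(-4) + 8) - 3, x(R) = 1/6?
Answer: -403/22 ≈ -18.318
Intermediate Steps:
x(R) = ⅙ (x(R) = 1*(⅙) = ⅙)
h = 31/6 (h = (⅙ + 8) - 3 = 49/6 - 3 = 31/6 ≈ 5.1667)
39*(h/(-11)) = 39*((31/6)/(-11)) = 39*((31/6)*(-1/11)) = 39*(-31/66) = -403/22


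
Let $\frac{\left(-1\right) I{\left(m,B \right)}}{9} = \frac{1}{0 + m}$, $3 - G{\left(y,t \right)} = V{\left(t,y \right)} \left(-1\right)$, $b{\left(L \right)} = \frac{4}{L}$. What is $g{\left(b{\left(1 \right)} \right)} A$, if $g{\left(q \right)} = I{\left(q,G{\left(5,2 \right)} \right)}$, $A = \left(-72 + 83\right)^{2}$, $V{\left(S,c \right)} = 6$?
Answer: $- \frac{1089}{4} \approx -272.25$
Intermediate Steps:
$G{\left(y,t \right)} = 9$ ($G{\left(y,t \right)} = 3 - 6 \left(-1\right) = 3 - -6 = 3 + 6 = 9$)
$I{\left(m,B \right)} = - \frac{9}{m}$ ($I{\left(m,B \right)} = - \frac{9}{0 + m} = - \frac{9}{m}$)
$A = 121$ ($A = 11^{2} = 121$)
$g{\left(q \right)} = - \frac{9}{q}$
$g{\left(b{\left(1 \right)} \right)} A = - \frac{9}{4 \cdot 1^{-1}} \cdot 121 = - \frac{9}{4 \cdot 1} \cdot 121 = - \frac{9}{4} \cdot 121 = \left(-9\right) \frac{1}{4} \cdot 121 = \left(- \frac{9}{4}\right) 121 = - \frac{1089}{4}$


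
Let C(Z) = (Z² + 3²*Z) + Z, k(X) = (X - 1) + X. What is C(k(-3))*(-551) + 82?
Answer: 11653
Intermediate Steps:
k(X) = -1 + 2*X (k(X) = (-1 + X) + X = -1 + 2*X)
C(Z) = Z² + 10*Z (C(Z) = (Z² + 9*Z) + Z = Z² + 10*Z)
C(k(-3))*(-551) + 82 = ((-1 + 2*(-3))*(10 + (-1 + 2*(-3))))*(-551) + 82 = ((-1 - 6)*(10 + (-1 - 6)))*(-551) + 82 = -7*(10 - 7)*(-551) + 82 = -7*3*(-551) + 82 = -21*(-551) + 82 = 11571 + 82 = 11653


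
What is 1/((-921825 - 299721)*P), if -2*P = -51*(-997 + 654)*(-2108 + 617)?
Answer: -1/15930219864699 ≈ -6.2774e-14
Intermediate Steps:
P = 26082063/2 (P = -(-51)*(-997 + 654)*(-2108 + 617)/2 = -(-51)*(-343*(-1491))/2 = -(-51)*511413/2 = -1/2*(-26082063) = 26082063/2 ≈ 1.3041e+7)
1/((-921825 - 299721)*P) = 1/((-921825 - 299721)*(26082063/2)) = (2/26082063)/(-1221546) = -1/1221546*2/26082063 = -1/15930219864699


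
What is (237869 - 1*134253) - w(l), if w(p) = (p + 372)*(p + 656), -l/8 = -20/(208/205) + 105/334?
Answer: -1527176379676/4713241 ≈ -3.2402e+5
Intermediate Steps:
l = 336890/2171 (l = -8*(-20/(208/205) + 105/334) = -8*(-20/(208*(1/205)) + 105*(1/334)) = -8*(-20/208/205 + 105/334) = -8*(-20*205/208 + 105/334) = -8*(-1025/52 + 105/334) = -8*(-168445/8684) = 336890/2171 ≈ 155.18)
w(p) = (372 + p)*(656 + p)
(237869 - 1*134253) - w(l) = (237869 - 1*134253) - (244032 + (336890/2171)² + 1028*(336890/2171)) = (237869 - 134253) - (244032 + 113494872100/4713241 + 346322920/2171) = 103616 - 1*2015543559132/4713241 = 103616 - 2015543559132/4713241 = -1527176379676/4713241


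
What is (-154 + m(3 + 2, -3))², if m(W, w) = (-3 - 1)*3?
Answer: 27556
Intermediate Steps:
m(W, w) = -12 (m(W, w) = -4*3 = -12)
(-154 + m(3 + 2, -3))² = (-154 - 12)² = (-166)² = 27556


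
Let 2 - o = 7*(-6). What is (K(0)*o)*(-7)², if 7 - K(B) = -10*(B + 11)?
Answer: 252252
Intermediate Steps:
o = 44 (o = 2 - 7*(-6) = 2 - 1*(-42) = 2 + 42 = 44)
K(B) = 117 + 10*B (K(B) = 7 - (-10)*(B + 11) = 7 - (-10)*(11 + B) = 7 - (-110 - 10*B) = 7 + (110 + 10*B) = 117 + 10*B)
(K(0)*o)*(-7)² = ((117 + 10*0)*44)*(-7)² = ((117 + 0)*44)*49 = (117*44)*49 = 5148*49 = 252252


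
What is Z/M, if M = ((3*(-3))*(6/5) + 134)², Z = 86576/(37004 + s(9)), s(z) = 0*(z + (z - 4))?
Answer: 19325/125369552 ≈ 0.00015414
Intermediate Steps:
s(z) = 0 (s(z) = 0*(z + (-4 + z)) = 0*(-4 + 2*z) = 0)
Z = 21644/9251 (Z = 86576/(37004 + 0) = 86576/37004 = 86576*(1/37004) = 21644/9251 ≈ 2.3396)
M = 379456/25 (M = (-54/5 + 134)² = (616/5)² = 379456/25 ≈ 15178.)
Z/M = 21644/(9251*(379456/25)) = (21644/9251)*(25/379456) = 19325/125369552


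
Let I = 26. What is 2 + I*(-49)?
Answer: -1272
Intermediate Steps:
2 + I*(-49) = 2 + 26*(-49) = 2 - 1274 = -1272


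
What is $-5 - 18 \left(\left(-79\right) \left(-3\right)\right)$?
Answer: $-4271$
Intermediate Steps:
$-5 - 18 \left(\left(-79\right) \left(-3\right)\right) = -5 - 4266 = -4271$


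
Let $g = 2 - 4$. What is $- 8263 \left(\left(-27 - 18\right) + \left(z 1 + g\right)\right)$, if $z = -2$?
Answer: $404887$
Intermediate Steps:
$g = -2$
$- 8263 \left(\left(-27 - 18\right) + \left(z 1 + g\right)\right) = - 8263 \left(\left(-27 - 18\right) - 4\right) = - 8263 \left(-45 - 4\right) = \left(-8263\right) \left(-49\right) = 404887$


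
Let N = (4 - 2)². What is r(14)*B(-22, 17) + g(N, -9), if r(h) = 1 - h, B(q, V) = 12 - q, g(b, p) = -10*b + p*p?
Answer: -401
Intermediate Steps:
N = 4 (N = 2² = 4)
g(b, p) = p² - 10*b (g(b, p) = -10*b + p² = p² - 10*b)
r(14)*B(-22, 17) + g(N, -9) = (1 - 1*14)*(12 - 1*(-22)) + ((-9)² - 10*4) = (1 - 14)*(12 + 22) + (81 - 40) = -13*34 + 41 = -442 + 41 = -401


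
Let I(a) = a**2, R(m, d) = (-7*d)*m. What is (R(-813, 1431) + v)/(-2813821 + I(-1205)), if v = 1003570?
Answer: -9147391/1361796 ≈ -6.7172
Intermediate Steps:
R(m, d) = -7*d*m
(R(-813, 1431) + v)/(-2813821 + I(-1205)) = (-7*1431*(-813) + 1003570)/(-2813821 + (-1205)**2) = (8143821 + 1003570)/(-2813821 + 1452025) = 9147391/(-1361796) = 9147391*(-1/1361796) = -9147391/1361796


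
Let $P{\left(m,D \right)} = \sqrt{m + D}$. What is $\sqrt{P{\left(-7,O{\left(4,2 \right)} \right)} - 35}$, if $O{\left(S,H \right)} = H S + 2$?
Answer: $\sqrt{-35 + \sqrt{3}} \approx 5.7678 i$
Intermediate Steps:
$O{\left(S,H \right)} = 2 + H S$
$P{\left(m,D \right)} = \sqrt{D + m}$
$\sqrt{P{\left(-7,O{\left(4,2 \right)} \right)} - 35} = \sqrt{\sqrt{\left(2 + 2 \cdot 4\right) - 7} - 35} = \sqrt{\sqrt{\left(2 + 8\right) - 7} - 35} = \sqrt{\sqrt{10 - 7} - 35} = \sqrt{\sqrt{3} - 35} = \sqrt{-35 + \sqrt{3}}$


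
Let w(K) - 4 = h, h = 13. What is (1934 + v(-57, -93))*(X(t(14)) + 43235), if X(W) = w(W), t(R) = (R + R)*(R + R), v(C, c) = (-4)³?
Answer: 80881240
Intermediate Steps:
w(K) = 17 (w(K) = 4 + 13 = 17)
v(C, c) = -64
t(R) = 4*R² (t(R) = (2*R)*(2*R) = 4*R²)
X(W) = 17
(1934 + v(-57, -93))*(X(t(14)) + 43235) = (1934 - 64)*(17 + 43235) = 1870*43252 = 80881240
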